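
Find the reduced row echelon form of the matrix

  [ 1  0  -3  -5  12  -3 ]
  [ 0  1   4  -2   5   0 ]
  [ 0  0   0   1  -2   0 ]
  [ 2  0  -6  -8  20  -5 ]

[[1, 0, -3, 0, 2, 0], [0, 1, 4, 0, 1, 0], [0, 0, 0, 1, -2, 0], [0, 0, 0, 0, 0, 1]]

r4 → r4 − 2·r1
  [ 1  0  -3  -5  12  -3 ]
  [ 0  1   4  -2   5   0 ]
  [ 0  0   0   1  -2   0 ]
  [ 0  0   0   2  -4   1 ]
r4 → r4 − 2·r3
  [ 1  0  -3  -5  12  -3 ]
  [ 0  1   4  -2   5   0 ]
  [ 0  0   0   1  -2   0 ]
  [ 0  0   0   0   0   1 ]
r1 → r1 + 3·r4
  [ 1  0  -3  -5  12  0 ]
  [ 0  1   4  -2   5  0 ]
  [ 0  0   0   1  -2  0 ]
  [ 0  0   0   0   0  1 ]
r2 → r2 + 2·r3
  [ 1  0  -3  -5  12  0 ]
  [ 0  1   4   0   1  0 ]
  [ 0  0   0   1  -2  0 ]
  [ 0  0   0   0   0  1 ]
r1 → r1 + 5·r3
  [ 1  0  -3  0   2  0 ]
  [ 0  1   4  0   1  0 ]
  [ 0  0   0  1  -2  0 ]
  [ 0  0   0  0   0  1 ]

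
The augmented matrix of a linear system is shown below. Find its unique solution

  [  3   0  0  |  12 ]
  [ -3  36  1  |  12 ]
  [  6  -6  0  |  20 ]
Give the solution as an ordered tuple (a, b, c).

R1 → 1/3·R1
R2 → R2 + 3·R1
R3 → R3 − 6·R1
R2 → 1/36·R2
R3 → R3 + 6·R2
R3 → 6·R3
R2 → R2 − 1/36·R3
Reading off the last column: a = 4, b = 2/3, c = 0.

(4, 2/3, 0)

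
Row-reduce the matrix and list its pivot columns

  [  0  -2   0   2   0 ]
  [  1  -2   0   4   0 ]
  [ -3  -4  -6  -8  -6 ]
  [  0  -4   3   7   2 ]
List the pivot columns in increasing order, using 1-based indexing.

r1 <-> r2
  [  1  -2   0   4   0 ]
  [  0  -2   0   2   0 ]
  [ -3  -4  -6  -8  -6 ]
  [  0  -4   3   7   2 ]
r3 := r3 + 3·r1
  [ 1   -2   0  4   0 ]
  [ 0   -2   0  2   0 ]
  [ 0  -10  -6  4  -6 ]
  [ 0   -4   3  7   2 ]
r2 := -1/2·r2
  [ 1   -2   0   4   0 ]
  [ 0    1   0  -1   0 ]
  [ 0  -10  -6   4  -6 ]
  [ 0   -4   3   7   2 ]
r3 := r3 + 10·r2
  [ 1  -2   0   4   0 ]
  [ 0   1   0  -1   0 ]
  [ 0   0  -6  -6  -6 ]
  [ 0  -4   3   7   2 ]
r4 := r4 + 4·r2
  [ 1  -2   0   4   0 ]
  [ 0   1   0  -1   0 ]
  [ 0   0  -6  -6  -6 ]
  [ 0   0   3   3   2 ]
r3 := -1/6·r3
  [ 1  -2  0   4  0 ]
  [ 0   1  0  -1  0 ]
  [ 0   0  1   1  1 ]
  [ 0   0  3   3  2 ]
r4 := r4 − 3·r3
  [ 1  -2  0   4   0 ]
  [ 0   1  0  -1   0 ]
  [ 0   0  1   1   1 ]
  [ 0   0  0   0  -1 ]
r4 := -1·r4
  [ 1  -2  0   4  0 ]
  [ 0   1  0  -1  0 ]
  [ 0   0  1   1  1 ]
  [ 0   0  0   0  1 ]
r3 := r3 − r4
  [ 1  -2  0   4  0 ]
  [ 0   1  0  -1  0 ]
  [ 0   0  1   1  0 ]
  [ 0   0  0   0  1 ]
r1 := r1 + 2·r2
  [ 1  0  0   2  0 ]
  [ 0  1  0  -1  0 ]
  [ 0  0  1   1  0 ]
  [ 0  0  0   0  1 ]
Pivot columns are the columns containing a leading 1.

1, 2, 3, 5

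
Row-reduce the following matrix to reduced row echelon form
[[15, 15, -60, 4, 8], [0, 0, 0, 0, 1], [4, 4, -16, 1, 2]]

[[1, 1, -4, 0, 0], [0, 0, 0, 1, 0], [0, 0, 0, 0, 1]]

ρ1 -> 1/15·ρ1
  [ 1  1   -4  4/15  8/15 ]
  [ 0  0    0     0     1 ]
  [ 4  4  -16     1     2 ]
ρ3 -> ρ3 − 4·ρ1
  [ 1  1  -4   4/15   8/15 ]
  [ 0  0   0      0      1 ]
  [ 0  0   0  -1/15  -2/15 ]
ρ2 <-> ρ3
  [ 1  1  -4   4/15   8/15 ]
  [ 0  0   0  -1/15  -2/15 ]
  [ 0  0   0      0      1 ]
ρ2 -> -15·ρ2
  [ 1  1  -4  4/15  8/15 ]
  [ 0  0   0     1     2 ]
  [ 0  0   0     0     1 ]
ρ2 -> ρ2 − 2·ρ3
  [ 1  1  -4  4/15  8/15 ]
  [ 0  0   0     1     0 ]
  [ 0  0   0     0     1 ]
ρ1 -> ρ1 − 8/15·ρ3
  [ 1  1  -4  4/15  0 ]
  [ 0  0   0     1  0 ]
  [ 0  0   0     0  1 ]
ρ1 -> ρ1 − 4/15·ρ2
  [ 1  1  -4  0  0 ]
  [ 0  0   0  1  0 ]
  [ 0  0   0  0  1 ]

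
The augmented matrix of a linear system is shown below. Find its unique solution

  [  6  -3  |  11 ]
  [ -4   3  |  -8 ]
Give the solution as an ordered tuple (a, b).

(3/2, -2/3)

R1 ← 1/6·R1
  [  1  -1/2  |  11/6 ]
  [ -4     3  |    -8 ]
R2 ← R2 + 4·R1
  [ 1  -1/2  |  11/6 ]
  [ 0     1  |  -2/3 ]
R1 ← R1 + 1/2·R2
  [ 1  0  |   3/2 ]
  [ 0  1  |  -2/3 ]
Reading off the last column: a = 3/2, b = -2/3.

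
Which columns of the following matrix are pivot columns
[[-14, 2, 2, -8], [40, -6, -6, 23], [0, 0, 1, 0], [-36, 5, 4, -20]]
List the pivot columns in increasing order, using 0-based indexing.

0, 1, 2, 3

r1 := -1/14·r1
  [   1  -1/7  -1/7  4/7 ]
  [  40    -6    -6   23 ]
  [   0     0     1    0 ]
  [ -36     5     4  -20 ]
r2 := r2 − 40·r1
  [   1  -1/7  -1/7  4/7 ]
  [   0  -2/7  -2/7  1/7 ]
  [   0     0     1    0 ]
  [ -36     5     4  -20 ]
r4 := r4 + 36·r1
  [ 1  -1/7  -1/7  4/7 ]
  [ 0  -2/7  -2/7  1/7 ]
  [ 0     0     1    0 ]
  [ 0  -1/7  -8/7  4/7 ]
r2 := -7/2·r2
  [ 1  -1/7  -1/7   4/7 ]
  [ 0     1     1  -1/2 ]
  [ 0     0     1     0 ]
  [ 0  -1/7  -8/7   4/7 ]
r4 := r4 + 1/7·r2
  [ 1  -1/7  -1/7   4/7 ]
  [ 0     1     1  -1/2 ]
  [ 0     0     1     0 ]
  [ 0     0    -1   1/2 ]
r4 := r4 + r3
  [ 1  -1/7  -1/7   4/7 ]
  [ 0     1     1  -1/2 ]
  [ 0     0     1     0 ]
  [ 0     0     0   1/2 ]
r4 := 2·r4
  [ 1  -1/7  -1/7   4/7 ]
  [ 0     1     1  -1/2 ]
  [ 0     0     1     0 ]
  [ 0     0     0     1 ]
r2 := r2 + 1/2·r4
  [ 1  -1/7  -1/7  4/7 ]
  [ 0     1     1    0 ]
  [ 0     0     1    0 ]
  [ 0     0     0    1 ]
r1 := r1 − 4/7·r4
  [ 1  -1/7  -1/7  0 ]
  [ 0     1     1  0 ]
  [ 0     0     1  0 ]
  [ 0     0     0  1 ]
r2 := r2 − r3
  [ 1  -1/7  -1/7  0 ]
  [ 0     1     0  0 ]
  [ 0     0     1  0 ]
  [ 0     0     0  1 ]
r1 := r1 + 1/7·r3
  [ 1  -1/7  0  0 ]
  [ 0     1  0  0 ]
  [ 0     0  1  0 ]
  [ 0     0  0  1 ]
r1 := r1 + 1/7·r2
  [ 1  0  0  0 ]
  [ 0  1  0  0 ]
  [ 0  0  1  0 ]
  [ 0  0  0  1 ]
Pivot columns are the columns containing a leading 1.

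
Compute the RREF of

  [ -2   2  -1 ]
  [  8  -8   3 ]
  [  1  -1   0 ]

[[1, -1, 0], [0, 0, 1], [0, 0, 0]]

R1 ← -1/2·R1
R2 ← R2 − 8·R1
R3 ← R3 − R1
R2 ← -1·R2
R3 ← R3 + 1/2·R2
R1 ← R1 − 1/2·R2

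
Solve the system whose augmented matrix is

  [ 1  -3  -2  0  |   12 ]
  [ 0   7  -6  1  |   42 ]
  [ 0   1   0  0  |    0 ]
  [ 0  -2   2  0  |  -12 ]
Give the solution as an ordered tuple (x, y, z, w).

(0, 0, -6, 6)

Multiply R2 by 1/7.
  [ 1  -3    -2    0  |   12 ]
  [ 0   1  -6/7  1/7  |    6 ]
  [ 0   1     0    0  |    0 ]
  [ 0  -2     2    0  |  -12 ]
Subtract R2 from R3.
  [ 1  -3    -2     0  |   12 ]
  [ 0   1  -6/7   1/7  |    6 ]
  [ 0   0   6/7  -1/7  |   -6 ]
  [ 0  -2     2     0  |  -12 ]
Add 2 times R2 to R4.
  [ 1  -3    -2     0  |  12 ]
  [ 0   1  -6/7   1/7  |   6 ]
  [ 0   0   6/7  -1/7  |  -6 ]
  [ 0   0   2/7   2/7  |   0 ]
Multiply R3 by 7/6.
  [ 1  -3    -2     0  |  12 ]
  [ 0   1  -6/7   1/7  |   6 ]
  [ 0   0     1  -1/6  |  -7 ]
  [ 0   0   2/7   2/7  |   0 ]
Subtract 2/7 times R3 from R4.
  [ 1  -3    -2     0  |  12 ]
  [ 0   1  -6/7   1/7  |   6 ]
  [ 0   0     1  -1/6  |  -7 ]
  [ 0   0     0   1/3  |   2 ]
Multiply R4 by 3.
  [ 1  -3    -2     0  |  12 ]
  [ 0   1  -6/7   1/7  |   6 ]
  [ 0   0     1  -1/6  |  -7 ]
  [ 0   0     0     1  |   6 ]
Add 1/6 times R4 to R3.
  [ 1  -3    -2    0  |  12 ]
  [ 0   1  -6/7  1/7  |   6 ]
  [ 0   0     1    0  |  -6 ]
  [ 0   0     0    1  |   6 ]
Subtract 1/7 times R4 from R2.
  [ 1  -3    -2  0  |    12 ]
  [ 0   1  -6/7  0  |  36/7 ]
  [ 0   0     1  0  |    -6 ]
  [ 0   0     0  1  |     6 ]
Add 6/7 times R3 to R2.
  [ 1  -3  -2  0  |  12 ]
  [ 0   1   0  0  |   0 ]
  [ 0   0   1  0  |  -6 ]
  [ 0   0   0  1  |   6 ]
Add 2 times R3 to R1.
  [ 1  -3  0  0  |   0 ]
  [ 0   1  0  0  |   0 ]
  [ 0   0  1  0  |  -6 ]
  [ 0   0  0  1  |   6 ]
Add 3 times R2 to R1.
  [ 1  0  0  0  |   0 ]
  [ 0  1  0  0  |   0 ]
  [ 0  0  1  0  |  -6 ]
  [ 0  0  0  1  |   6 ]
Reading off the last column: x = 0, y = 0, z = -6, w = 6.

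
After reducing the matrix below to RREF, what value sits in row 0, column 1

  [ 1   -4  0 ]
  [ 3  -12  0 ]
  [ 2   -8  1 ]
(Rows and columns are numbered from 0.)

R2 → R2 − 3·R1
  [ 1  -4  0 ]
  [ 0   0  0 ]
  [ 2  -8  1 ]
R3 → R3 − 2·R1
  [ 1  -4  0 ]
  [ 0   0  0 ]
  [ 0   0  1 ]
R2 ↔ R3
  [ 1  -4  0 ]
  [ 0   0  1 ]
  [ 0   0  0 ]

-4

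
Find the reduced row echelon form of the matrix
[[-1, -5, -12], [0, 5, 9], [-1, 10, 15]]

R1 → -1·R1
  [  1   5  12 ]
  [  0   5   9 ]
  [ -1  10  15 ]
R3 → R3 + R1
  [ 1   5  12 ]
  [ 0   5   9 ]
  [ 0  15  27 ]
R2 → 1/5·R2
  [ 1   5   12 ]
  [ 0   1  9/5 ]
  [ 0  15   27 ]
R3 → R3 − 15·R2
  [ 1  5   12 ]
  [ 0  1  9/5 ]
  [ 0  0    0 ]
R1 → R1 − 5·R2
  [ 1  0    3 ]
  [ 0  1  9/5 ]
  [ 0  0    0 ]

[[1, 0, 3], [0, 1, 9/5], [0, 0, 0]]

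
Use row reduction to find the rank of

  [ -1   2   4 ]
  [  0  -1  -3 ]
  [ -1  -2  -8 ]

rank = 2

R1 ← -1·R1
  [  1  -2  -4 ]
  [  0  -1  -3 ]
  [ -1  -2  -8 ]
R3 ← R3 + R1
  [ 1  -2   -4 ]
  [ 0  -1   -3 ]
  [ 0  -4  -12 ]
R2 ← -1·R2
  [ 1  -2   -4 ]
  [ 0   1    3 ]
  [ 0  -4  -12 ]
R3 ← R3 + 4·R2
  [ 1  -2  -4 ]
  [ 0   1   3 ]
  [ 0   0   0 ]
R1 ← R1 + 2·R2
  [ 1  0  2 ]
  [ 0  1  3 ]
  [ 0  0  0 ]
The reduced form has 2 nonzero rows.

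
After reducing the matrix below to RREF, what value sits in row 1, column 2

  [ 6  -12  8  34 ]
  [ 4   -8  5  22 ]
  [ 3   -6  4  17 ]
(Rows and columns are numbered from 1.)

-2

r1 -> 1/6·r1
r2 -> r2 − 4·r1
r3 -> r3 − 3·r1
r2 -> -3·r2
r1 -> r1 − 4/3·r2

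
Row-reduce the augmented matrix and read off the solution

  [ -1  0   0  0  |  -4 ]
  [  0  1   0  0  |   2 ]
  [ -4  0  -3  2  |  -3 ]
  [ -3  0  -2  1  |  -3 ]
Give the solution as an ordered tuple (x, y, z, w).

ρ1 → -1·ρ1
  [  1  0   0  0  |   4 ]
  [  0  1   0  0  |   2 ]
  [ -4  0  -3  2  |  -3 ]
  [ -3  0  -2  1  |  -3 ]
ρ3 → ρ3 + 4·ρ1
  [  1  0   0  0  |   4 ]
  [  0  1   0  0  |   2 ]
  [  0  0  -3  2  |  13 ]
  [ -3  0  -2  1  |  -3 ]
ρ4 → ρ4 + 3·ρ1
  [ 1  0   0  0  |   4 ]
  [ 0  1   0  0  |   2 ]
  [ 0  0  -3  2  |  13 ]
  [ 0  0  -2  1  |   9 ]
ρ3 → -1/3·ρ3
  [ 1  0   0     0  |      4 ]
  [ 0  1   0     0  |      2 ]
  [ 0  0   1  -2/3  |  -13/3 ]
  [ 0  0  -2     1  |      9 ]
ρ4 → ρ4 + 2·ρ3
  [ 1  0  0     0  |      4 ]
  [ 0  1  0     0  |      2 ]
  [ 0  0  1  -2/3  |  -13/3 ]
  [ 0  0  0  -1/3  |    1/3 ]
ρ4 → -3·ρ4
  [ 1  0  0     0  |      4 ]
  [ 0  1  0     0  |      2 ]
  [ 0  0  1  -2/3  |  -13/3 ]
  [ 0  0  0     1  |     -1 ]
ρ3 → ρ3 + 2/3·ρ4
  [ 1  0  0  0  |   4 ]
  [ 0  1  0  0  |   2 ]
  [ 0  0  1  0  |  -5 ]
  [ 0  0  0  1  |  -1 ]
Reading off the last column: x = 4, y = 2, z = -5, w = -1.

(4, 2, -5, -1)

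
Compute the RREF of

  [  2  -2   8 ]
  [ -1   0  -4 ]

ρ1 := 1/2·ρ1
  [  1  -1   4 ]
  [ -1   0  -4 ]
ρ2 := ρ2 + ρ1
  [ 1  -1  4 ]
  [ 0  -1  0 ]
ρ2 := -1·ρ2
  [ 1  -1  4 ]
  [ 0   1  0 ]
ρ1 := ρ1 + ρ2
  [ 1  0  4 ]
  [ 0  1  0 ]

[[1, 0, 4], [0, 1, 0]]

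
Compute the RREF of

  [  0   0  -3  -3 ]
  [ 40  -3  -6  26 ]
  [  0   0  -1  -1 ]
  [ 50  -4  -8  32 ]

Swap r1 and r2.
  [ 40  -3  -6  26 ]
  [  0   0  -3  -3 ]
  [  0   0  -1  -1 ]
  [ 50  -4  -8  32 ]
Multiply r1 by 1/40.
  [  1  -3/40  -3/20  13/20 ]
  [  0      0     -3     -3 ]
  [  0      0     -1     -1 ]
  [ 50     -4     -8     32 ]
Subtract 50 times r1 from r4.
  [ 1  -3/40  -3/20  13/20 ]
  [ 0      0     -3     -3 ]
  [ 0      0     -1     -1 ]
  [ 0   -1/4   -1/2   -1/2 ]
Swap r2 and r4.
  [ 1  -3/40  -3/20  13/20 ]
  [ 0   -1/4   -1/2   -1/2 ]
  [ 0      0     -1     -1 ]
  [ 0      0     -3     -3 ]
Multiply r2 by -4.
  [ 1  -3/40  -3/20  13/20 ]
  [ 0      1      2      2 ]
  [ 0      0     -1     -1 ]
  [ 0      0     -3     -3 ]
Multiply r3 by -1.
  [ 1  -3/40  -3/20  13/20 ]
  [ 0      1      2      2 ]
  [ 0      0      1      1 ]
  [ 0      0     -3     -3 ]
Add 3 times r3 to r4.
  [ 1  -3/40  -3/20  13/20 ]
  [ 0      1      2      2 ]
  [ 0      0      1      1 ]
  [ 0      0      0      0 ]
Subtract 2 times r3 from r2.
  [ 1  -3/40  -3/20  13/20 ]
  [ 0      1      0      0 ]
  [ 0      0      1      1 ]
  [ 0      0      0      0 ]
Add 3/20 times r3 to r1.
  [ 1  -3/40  0  4/5 ]
  [ 0      1  0    0 ]
  [ 0      0  1    1 ]
  [ 0      0  0    0 ]
Add 3/40 times r2 to r1.
  [ 1  0  0  4/5 ]
  [ 0  1  0    0 ]
  [ 0  0  1    1 ]
  [ 0  0  0    0 ]

[[1, 0, 0, 4/5], [0, 1, 0, 0], [0, 0, 1, 1], [0, 0, 0, 0]]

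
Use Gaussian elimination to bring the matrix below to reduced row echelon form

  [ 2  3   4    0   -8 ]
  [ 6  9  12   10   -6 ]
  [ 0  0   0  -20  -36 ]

r1 ← 1/2·r1
  [ 1  3/2   2    0   -4 ]
  [ 6    9  12   10   -6 ]
  [ 0    0   0  -20  -36 ]
r2 ← r2 − 6·r1
  [ 1  3/2  2    0   -4 ]
  [ 0    0  0   10   18 ]
  [ 0    0  0  -20  -36 ]
r2 ← 1/10·r2
  [ 1  3/2  2    0   -4 ]
  [ 0    0  0    1  9/5 ]
  [ 0    0  0  -20  -36 ]
r3 ← r3 + 20·r2
  [ 1  3/2  2  0   -4 ]
  [ 0    0  0  1  9/5 ]
  [ 0    0  0  0    0 ]

[[1, 3/2, 2, 0, -4], [0, 0, 0, 1, 9/5], [0, 0, 0, 0, 0]]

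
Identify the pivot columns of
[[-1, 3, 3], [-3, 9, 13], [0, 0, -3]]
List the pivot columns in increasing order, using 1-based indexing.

Multiply R1 by -1.
Add 3 times R1 to R2.
Multiply R2 by 1/4.
Add 3 times R2 to R3.
Add 3 times R2 to R1.
Pivot columns are the columns containing a leading 1.

1, 3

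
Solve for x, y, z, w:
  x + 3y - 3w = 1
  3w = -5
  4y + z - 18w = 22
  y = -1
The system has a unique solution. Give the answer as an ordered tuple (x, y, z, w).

Form the augmented matrix and row-reduce:
  [ 1  3  0   -3  |   1 ]
  [ 0  0  0    3  |  -5 ]
  [ 0  4  1  -18  |  22 ]
  [ 0  1  0    0  |  -1 ]
Swap r2 and r3.
  [ 1  3  0   -3  |   1 ]
  [ 0  4  1  -18  |  22 ]
  [ 0  0  0    3  |  -5 ]
  [ 0  1  0    0  |  -1 ]
Multiply r2 by 1/4.
  [ 1  3    0    -3  |     1 ]
  [ 0  1  1/4  -9/2  |  11/2 ]
  [ 0  0    0     3  |    -5 ]
  [ 0  1    0     0  |    -1 ]
Subtract r2 from r4.
  [ 1  3     0    -3  |      1 ]
  [ 0  1   1/4  -9/2  |   11/2 ]
  [ 0  0     0     3  |     -5 ]
  [ 0  0  -1/4   9/2  |  -13/2 ]
Swap r3 and r4.
  [ 1  3     0    -3  |      1 ]
  [ 0  1   1/4  -9/2  |   11/2 ]
  [ 0  0  -1/4   9/2  |  -13/2 ]
  [ 0  0     0     3  |     -5 ]
Multiply r3 by -4.
  [ 1  3    0    -3  |     1 ]
  [ 0  1  1/4  -9/2  |  11/2 ]
  [ 0  0    1   -18  |    26 ]
  [ 0  0    0     3  |    -5 ]
Multiply r4 by 1/3.
  [ 1  3    0    -3  |     1 ]
  [ 0  1  1/4  -9/2  |  11/2 ]
  [ 0  0    1   -18  |    26 ]
  [ 0  0    0     1  |  -5/3 ]
Add 18 times r4 to r3.
  [ 1  3    0    -3  |     1 ]
  [ 0  1  1/4  -9/2  |  11/2 ]
  [ 0  0    1     0  |    -4 ]
  [ 0  0    0     1  |  -5/3 ]
Add 9/2 times r4 to r2.
  [ 1  3    0  -3  |     1 ]
  [ 0  1  1/4   0  |    -2 ]
  [ 0  0    1   0  |    -4 ]
  [ 0  0    0   1  |  -5/3 ]
Add 3 times r4 to r1.
  [ 1  3    0  0  |    -4 ]
  [ 0  1  1/4  0  |    -2 ]
  [ 0  0    1  0  |    -4 ]
  [ 0  0    0  1  |  -5/3 ]
Subtract 1/4 times r3 from r2.
  [ 1  3  0  0  |    -4 ]
  [ 0  1  0  0  |    -1 ]
  [ 0  0  1  0  |    -4 ]
  [ 0  0  0  1  |  -5/3 ]
Subtract 3 times r2 from r1.
  [ 1  0  0  0  |    -1 ]
  [ 0  1  0  0  |    -1 ]
  [ 0  0  1  0  |    -4 ]
  [ 0  0  0  1  |  -5/3 ]
Reading off the last column: x = -1, y = -1, z = -4, w = -5/3.

(-1, -1, -4, -5/3)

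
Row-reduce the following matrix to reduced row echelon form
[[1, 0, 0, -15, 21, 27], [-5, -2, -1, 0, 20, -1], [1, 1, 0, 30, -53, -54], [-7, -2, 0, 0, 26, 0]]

[[1, 0, 0, 0, -4, 0], [0, 1, 0, 0, 1, 0], [0, 0, 1, 0, -2, 1], [0, 0, 0, 1, -5/3, -9/5]]

Add 5 times R1 to R2.
  [  1   0   0  -15   21   27 ]
  [  0  -2  -1  -75  125  134 ]
  [  1   1   0   30  -53  -54 ]
  [ -7  -2   0    0   26    0 ]
Subtract R1 from R3.
  [  1   0   0  -15   21   27 ]
  [  0  -2  -1  -75  125  134 ]
  [  0   1   0   45  -74  -81 ]
  [ -7  -2   0    0   26    0 ]
Add 7 times R1 to R4.
  [ 1   0   0   -15   21   27 ]
  [ 0  -2  -1   -75  125  134 ]
  [ 0   1   0    45  -74  -81 ]
  [ 0  -2   0  -105  173  189 ]
Multiply R2 by -1/2.
  [ 1   0    0   -15      21   27 ]
  [ 0   1  1/2  75/2  -125/2  -67 ]
  [ 0   1    0    45     -74  -81 ]
  [ 0  -2    0  -105     173  189 ]
Subtract R2 from R3.
  [ 1   0     0   -15      21   27 ]
  [ 0   1   1/2  75/2  -125/2  -67 ]
  [ 0   0  -1/2  15/2   -23/2  -14 ]
  [ 0  -2     0  -105     173  189 ]
Add 2 times R2 to R4.
  [ 1  0     0   -15      21   27 ]
  [ 0  1   1/2  75/2  -125/2  -67 ]
  [ 0  0  -1/2  15/2   -23/2  -14 ]
  [ 0  0     1   -30      48   55 ]
Multiply R3 by -2.
  [ 1  0    0   -15      21   27 ]
  [ 0  1  1/2  75/2  -125/2  -67 ]
  [ 0  0    1   -15      23   28 ]
  [ 0  0    1   -30      48   55 ]
Subtract R3 from R4.
  [ 1  0    0   -15      21   27 ]
  [ 0  1  1/2  75/2  -125/2  -67 ]
  [ 0  0    1   -15      23   28 ]
  [ 0  0    0   -15      25   27 ]
Multiply R4 by -1/15.
  [ 1  0    0   -15      21    27 ]
  [ 0  1  1/2  75/2  -125/2   -67 ]
  [ 0  0    1   -15      23    28 ]
  [ 0  0    0     1    -5/3  -9/5 ]
Add 15 times R4 to R3.
  [ 1  0    0   -15      21    27 ]
  [ 0  1  1/2  75/2  -125/2   -67 ]
  [ 0  0    1     0      -2     1 ]
  [ 0  0    0     1    -5/3  -9/5 ]
Subtract 75/2 times R4 from R2.
  [ 1  0    0  -15    21    27 ]
  [ 0  1  1/2    0     0   1/2 ]
  [ 0  0    1    0    -2     1 ]
  [ 0  0    0    1  -5/3  -9/5 ]
Add 15 times R4 to R1.
  [ 1  0    0  0    -4     0 ]
  [ 0  1  1/2  0     0   1/2 ]
  [ 0  0    1  0    -2     1 ]
  [ 0  0    0  1  -5/3  -9/5 ]
Subtract 1/2 times R3 from R2.
  [ 1  0  0  0    -4     0 ]
  [ 0  1  0  0     1     0 ]
  [ 0  0  1  0    -2     1 ]
  [ 0  0  0  1  -5/3  -9/5 ]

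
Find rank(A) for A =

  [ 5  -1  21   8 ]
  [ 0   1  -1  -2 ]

R1 ← 1/5·R1
  [ 1  -1/5  21/5  8/5 ]
  [ 0     1    -1   -2 ]
R1 ← R1 + 1/5·R2
  [ 1  0   4  6/5 ]
  [ 0  1  -1   -2 ]
The reduced form has 2 nonzero rows.

rank = 2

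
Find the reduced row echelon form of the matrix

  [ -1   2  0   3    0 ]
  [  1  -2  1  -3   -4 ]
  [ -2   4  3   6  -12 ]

[[1, -2, 0, -3, 0], [0, 0, 1, 0, -4], [0, 0, 0, 0, 0]]

R1 ← -1·R1
R2 ← R2 − R1
R3 ← R3 + 2·R1
R3 ← R3 − 3·R2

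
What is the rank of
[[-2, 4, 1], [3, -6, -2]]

r1 := -1/2·r1
r2 := r2 − 3·r1
r2 := -2·r2
r1 := r1 + 1/2·r2
The reduced form has 2 nonzero rows.

rank = 2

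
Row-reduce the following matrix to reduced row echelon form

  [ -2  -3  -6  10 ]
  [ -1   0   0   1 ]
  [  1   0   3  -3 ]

[[1, 0, 0, -1], [0, 1, 0, -4/3], [0, 0, 1, -2/3]]

r1 → -1/2·r1
  [  1  3/2  3  -5 ]
  [ -1    0  0   1 ]
  [  1    0  3  -3 ]
r2 → r2 + r1
  [ 1  3/2  3  -5 ]
  [ 0  3/2  3  -4 ]
  [ 1    0  3  -3 ]
r3 → r3 − r1
  [ 1   3/2  3  -5 ]
  [ 0   3/2  3  -4 ]
  [ 0  -3/2  0   2 ]
r2 → 2/3·r2
  [ 1   3/2  3    -5 ]
  [ 0     1  2  -8/3 ]
  [ 0  -3/2  0     2 ]
r3 → r3 + 3/2·r2
  [ 1  3/2  3    -5 ]
  [ 0    1  2  -8/3 ]
  [ 0    0  3    -2 ]
r3 → 1/3·r3
  [ 1  3/2  3    -5 ]
  [ 0    1  2  -8/3 ]
  [ 0    0  1  -2/3 ]
r2 → r2 − 2·r3
  [ 1  3/2  3    -5 ]
  [ 0    1  0  -4/3 ]
  [ 0    0  1  -2/3 ]
r1 → r1 − 3·r3
  [ 1  3/2  0    -3 ]
  [ 0    1  0  -4/3 ]
  [ 0    0  1  -2/3 ]
r1 → r1 − 3/2·r2
  [ 1  0  0    -1 ]
  [ 0  1  0  -4/3 ]
  [ 0  0  1  -2/3 ]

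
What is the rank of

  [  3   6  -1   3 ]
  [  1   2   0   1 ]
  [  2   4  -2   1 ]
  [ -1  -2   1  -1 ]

rank = 3

r1 -> 1/3·r1
  [  1   2  -1/3   1 ]
  [  1   2     0   1 ]
  [  2   4    -2   1 ]
  [ -1  -2     1  -1 ]
r2 -> r2 − r1
  [  1   2  -1/3   1 ]
  [  0   0   1/3   0 ]
  [  2   4    -2   1 ]
  [ -1  -2     1  -1 ]
r3 -> r3 − 2·r1
  [  1   2  -1/3   1 ]
  [  0   0   1/3   0 ]
  [  0   0  -4/3  -1 ]
  [ -1  -2     1  -1 ]
r4 -> r4 + r1
  [ 1  2  -1/3   1 ]
  [ 0  0   1/3   0 ]
  [ 0  0  -4/3  -1 ]
  [ 0  0   2/3   0 ]
r2 -> 3·r2
  [ 1  2  -1/3   1 ]
  [ 0  0     1   0 ]
  [ 0  0  -4/3  -1 ]
  [ 0  0   2/3   0 ]
r3 -> r3 + 4/3·r2
  [ 1  2  -1/3   1 ]
  [ 0  0     1   0 ]
  [ 0  0     0  -1 ]
  [ 0  0   2/3   0 ]
r4 -> r4 − 2/3·r2
  [ 1  2  -1/3   1 ]
  [ 0  0     1   0 ]
  [ 0  0     0  -1 ]
  [ 0  0     0   0 ]
r3 -> -1·r3
  [ 1  2  -1/3  1 ]
  [ 0  0     1  0 ]
  [ 0  0     0  1 ]
  [ 0  0     0  0 ]
r1 -> r1 − r3
  [ 1  2  -1/3  0 ]
  [ 0  0     1  0 ]
  [ 0  0     0  1 ]
  [ 0  0     0  0 ]
r1 -> r1 + 1/3·r2
  [ 1  2  0  0 ]
  [ 0  0  1  0 ]
  [ 0  0  0  1 ]
  [ 0  0  0  0 ]
The reduced form has 3 nonzero rows.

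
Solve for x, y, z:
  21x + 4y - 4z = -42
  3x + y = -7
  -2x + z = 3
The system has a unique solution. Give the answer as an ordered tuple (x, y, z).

(-2, -1, -1)

Form the augmented matrix and row-reduce:
  [ 21  4  -4  |  -42 ]
  [  3  1   0  |   -7 ]
  [ -2  0   1  |    3 ]
Multiply R1 by 1/21.
  [  1  4/21  -4/21  |  -2 ]
  [  3     1      0  |  -7 ]
  [ -2     0      1  |   3 ]
Subtract 3 times R1 from R2.
  [  1  4/21  -4/21  |  -2 ]
  [  0   3/7    4/7  |  -1 ]
  [ -2     0      1  |   3 ]
Add 2 times R1 to R3.
  [ 1  4/21  -4/21  |  -2 ]
  [ 0   3/7    4/7  |  -1 ]
  [ 0  8/21  13/21  |  -1 ]
Multiply R2 by 7/3.
  [ 1  4/21  -4/21  |    -2 ]
  [ 0     1    4/3  |  -7/3 ]
  [ 0  8/21  13/21  |    -1 ]
Subtract 8/21 times R2 from R3.
  [ 1  4/21  -4/21  |    -2 ]
  [ 0     1    4/3  |  -7/3 ]
  [ 0     0    1/9  |  -1/9 ]
Multiply R3 by 9.
  [ 1  4/21  -4/21  |    -2 ]
  [ 0     1    4/3  |  -7/3 ]
  [ 0     0      1  |    -1 ]
Subtract 4/3 times R3 from R2.
  [ 1  4/21  -4/21  |  -2 ]
  [ 0     1      0  |  -1 ]
  [ 0     0      1  |  -1 ]
Add 4/21 times R3 to R1.
  [ 1  4/21  0  |  -46/21 ]
  [ 0     1  0  |      -1 ]
  [ 0     0  1  |      -1 ]
Subtract 4/21 times R2 from R1.
  [ 1  0  0  |  -2 ]
  [ 0  1  0  |  -1 ]
  [ 0  0  1  |  -1 ]
Reading off the last column: x = -2, y = -1, z = -1.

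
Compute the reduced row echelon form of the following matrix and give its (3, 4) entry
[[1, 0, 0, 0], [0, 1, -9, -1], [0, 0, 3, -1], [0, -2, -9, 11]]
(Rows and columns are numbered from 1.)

-1/3

r4 → r4 + 2·r2
  [ 1  0    0   0 ]
  [ 0  1   -9  -1 ]
  [ 0  0    3  -1 ]
  [ 0  0  -27   9 ]
r3 → 1/3·r3
  [ 1  0    0     0 ]
  [ 0  1   -9    -1 ]
  [ 0  0    1  -1/3 ]
  [ 0  0  -27     9 ]
r4 → r4 + 27·r3
  [ 1  0   0     0 ]
  [ 0  1  -9    -1 ]
  [ 0  0   1  -1/3 ]
  [ 0  0   0     0 ]
r2 → r2 + 9·r3
  [ 1  0  0     0 ]
  [ 0  1  0    -4 ]
  [ 0  0  1  -1/3 ]
  [ 0  0  0     0 ]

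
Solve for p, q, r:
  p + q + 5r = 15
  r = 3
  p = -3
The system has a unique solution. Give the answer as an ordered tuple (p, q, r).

Form the augmented matrix and row-reduce:
  [ 1  1  5  |  15 ]
  [ 0  0  1  |   3 ]
  [ 1  0  0  |  -3 ]
R3 -> R3 − R1
  [ 1   1   5  |   15 ]
  [ 0   0   1  |    3 ]
  [ 0  -1  -5  |  -18 ]
R2 <=> R3
  [ 1   1   5  |   15 ]
  [ 0  -1  -5  |  -18 ]
  [ 0   0   1  |    3 ]
R2 -> -1·R2
  [ 1  1  5  |  15 ]
  [ 0  1  5  |  18 ]
  [ 0  0  1  |   3 ]
R2 -> R2 − 5·R3
  [ 1  1  5  |  15 ]
  [ 0  1  0  |   3 ]
  [ 0  0  1  |   3 ]
R1 -> R1 − 5·R3
  [ 1  1  0  |  0 ]
  [ 0  1  0  |  3 ]
  [ 0  0  1  |  3 ]
R1 -> R1 − R2
  [ 1  0  0  |  -3 ]
  [ 0  1  0  |   3 ]
  [ 0  0  1  |   3 ]
Reading off the last column: p = -3, q = 3, r = 3.

(-3, 3, 3)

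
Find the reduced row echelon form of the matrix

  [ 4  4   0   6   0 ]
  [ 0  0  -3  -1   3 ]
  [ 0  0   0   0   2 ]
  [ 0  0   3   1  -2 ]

R1 ← 1/4·R1
  [ 1  1   0  3/2   0 ]
  [ 0  0  -3   -1   3 ]
  [ 0  0   0    0   2 ]
  [ 0  0   3    1  -2 ]
R2 ← -1/3·R2
  [ 1  1  0  3/2   0 ]
  [ 0  0  1  1/3  -1 ]
  [ 0  0  0    0   2 ]
  [ 0  0  3    1  -2 ]
R4 ← R4 − 3·R2
  [ 1  1  0  3/2   0 ]
  [ 0  0  1  1/3  -1 ]
  [ 0  0  0    0   2 ]
  [ 0  0  0    0   1 ]
R3 ← 1/2·R3
  [ 1  1  0  3/2   0 ]
  [ 0  0  1  1/3  -1 ]
  [ 0  0  0    0   1 ]
  [ 0  0  0    0   1 ]
R4 ← R4 − R3
  [ 1  1  0  3/2   0 ]
  [ 0  0  1  1/3  -1 ]
  [ 0  0  0    0   1 ]
  [ 0  0  0    0   0 ]
R2 ← R2 + R3
  [ 1  1  0  3/2  0 ]
  [ 0  0  1  1/3  0 ]
  [ 0  0  0    0  1 ]
  [ 0  0  0    0  0 ]

[[1, 1, 0, 3/2, 0], [0, 0, 1, 1/3, 0], [0, 0, 0, 0, 1], [0, 0, 0, 0, 0]]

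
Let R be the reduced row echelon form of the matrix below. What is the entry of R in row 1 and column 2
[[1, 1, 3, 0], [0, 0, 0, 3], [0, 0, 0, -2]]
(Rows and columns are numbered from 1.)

1

R2 ← 1/3·R2
  [ 1  1  3   0 ]
  [ 0  0  0   1 ]
  [ 0  0  0  -2 ]
R3 ← R3 + 2·R2
  [ 1  1  3  0 ]
  [ 0  0  0  1 ]
  [ 0  0  0  0 ]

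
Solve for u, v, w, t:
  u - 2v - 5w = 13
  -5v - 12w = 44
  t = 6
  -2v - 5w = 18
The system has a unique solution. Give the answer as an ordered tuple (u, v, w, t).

(-5, -4, -2, 6)

Form the augmented matrix and row-reduce:
  [ 1  -2   -5  0  |  13 ]
  [ 0  -5  -12  0  |  44 ]
  [ 0   0    0  1  |   6 ]
  [ 0  -2   -5  0  |  18 ]
r2 -> -1/5·r2
  [ 1  -2    -5  0  |     13 ]
  [ 0   1  12/5  0  |  -44/5 ]
  [ 0   0     0  1  |      6 ]
  [ 0  -2    -5  0  |     18 ]
r4 -> r4 + 2·r2
  [ 1  -2    -5  0  |     13 ]
  [ 0   1  12/5  0  |  -44/5 ]
  [ 0   0     0  1  |      6 ]
  [ 0   0  -1/5  0  |    2/5 ]
r3 ↔ r4
  [ 1  -2    -5  0  |     13 ]
  [ 0   1  12/5  0  |  -44/5 ]
  [ 0   0  -1/5  0  |    2/5 ]
  [ 0   0     0  1  |      6 ]
r3 -> -5·r3
  [ 1  -2    -5  0  |     13 ]
  [ 0   1  12/5  0  |  -44/5 ]
  [ 0   0     1  0  |     -2 ]
  [ 0   0     0  1  |      6 ]
r2 -> r2 − 12/5·r3
  [ 1  -2  -5  0  |  13 ]
  [ 0   1   0  0  |  -4 ]
  [ 0   0   1  0  |  -2 ]
  [ 0   0   0  1  |   6 ]
r1 -> r1 + 5·r3
  [ 1  -2  0  0  |   3 ]
  [ 0   1  0  0  |  -4 ]
  [ 0   0  1  0  |  -2 ]
  [ 0   0  0  1  |   6 ]
r1 -> r1 + 2·r2
  [ 1  0  0  0  |  -5 ]
  [ 0  1  0  0  |  -4 ]
  [ 0  0  1  0  |  -2 ]
  [ 0  0  0  1  |   6 ]
Reading off the last column: u = -5, v = -4, w = -2, t = 6.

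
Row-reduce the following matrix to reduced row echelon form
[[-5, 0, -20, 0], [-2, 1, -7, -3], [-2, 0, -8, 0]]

ρ1 -> -1/5·ρ1
  [  1  0   4   0 ]
  [ -2  1  -7  -3 ]
  [ -2  0  -8   0 ]
ρ2 -> ρ2 + 2·ρ1
  [  1  0   4   0 ]
  [  0  1   1  -3 ]
  [ -2  0  -8   0 ]
ρ3 -> ρ3 + 2·ρ1
  [ 1  0  4   0 ]
  [ 0  1  1  -3 ]
  [ 0  0  0   0 ]

[[1, 0, 4, 0], [0, 1, 1, -3], [0, 0, 0, 0]]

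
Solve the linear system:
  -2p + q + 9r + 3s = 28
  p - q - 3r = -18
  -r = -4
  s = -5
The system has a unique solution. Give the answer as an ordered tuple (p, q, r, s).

(-1, 5, 4, -5)

Form the augmented matrix and row-reduce:
  [ -2   1   9  3  |   28 ]
  [  1  -1  -3  0  |  -18 ]
  [  0   0  -1  0  |   -4 ]
  [  0   0   0  1  |   -5 ]
R1 ← -1/2·R1
  [ 1  -1/2  -9/2  -3/2  |  -14 ]
  [ 1    -1    -3     0  |  -18 ]
  [ 0     0    -1     0  |   -4 ]
  [ 0     0     0     1  |   -5 ]
R2 ← R2 − R1
  [ 1  -1/2  -9/2  -3/2  |  -14 ]
  [ 0  -1/2   3/2   3/2  |   -4 ]
  [ 0     0    -1     0  |   -4 ]
  [ 0     0     0     1  |   -5 ]
R2 ← -2·R2
  [ 1  -1/2  -9/2  -3/2  |  -14 ]
  [ 0     1    -3    -3  |    8 ]
  [ 0     0    -1     0  |   -4 ]
  [ 0     0     0     1  |   -5 ]
R3 ← -1·R3
  [ 1  -1/2  -9/2  -3/2  |  -14 ]
  [ 0     1    -3    -3  |    8 ]
  [ 0     0     1     0  |    4 ]
  [ 0     0     0     1  |   -5 ]
R2 ← R2 + 3·R4
  [ 1  -1/2  -9/2  -3/2  |  -14 ]
  [ 0     1    -3     0  |   -7 ]
  [ 0     0     1     0  |    4 ]
  [ 0     0     0     1  |   -5 ]
R1 ← R1 + 3/2·R4
  [ 1  -1/2  -9/2  0  |  -43/2 ]
  [ 0     1    -3  0  |     -7 ]
  [ 0     0     1  0  |      4 ]
  [ 0     0     0  1  |     -5 ]
R2 ← R2 + 3·R3
  [ 1  -1/2  -9/2  0  |  -43/2 ]
  [ 0     1     0  0  |      5 ]
  [ 0     0     1  0  |      4 ]
  [ 0     0     0  1  |     -5 ]
R1 ← R1 + 9/2·R3
  [ 1  -1/2  0  0  |  -7/2 ]
  [ 0     1  0  0  |     5 ]
  [ 0     0  1  0  |     4 ]
  [ 0     0  0  1  |    -5 ]
R1 ← R1 + 1/2·R2
  [ 1  0  0  0  |  -1 ]
  [ 0  1  0  0  |   5 ]
  [ 0  0  1  0  |   4 ]
  [ 0  0  0  1  |  -5 ]
Reading off the last column: p = -1, q = 5, r = 4, s = -5.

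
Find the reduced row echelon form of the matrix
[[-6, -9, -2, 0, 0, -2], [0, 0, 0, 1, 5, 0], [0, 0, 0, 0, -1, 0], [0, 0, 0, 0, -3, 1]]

r1 → -1/6·r1
r3 → -1·r3
r4 → r4 + 3·r3
r1 → r1 − 1/3·r4
r2 → r2 − 5·r3

[[1, 3/2, 1/3, 0, 0, 0], [0, 0, 0, 1, 0, 0], [0, 0, 0, 0, 1, 0], [0, 0, 0, 0, 0, 1]]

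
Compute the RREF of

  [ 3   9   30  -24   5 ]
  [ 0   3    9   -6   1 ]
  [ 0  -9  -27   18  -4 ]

R1 := 1/3·R1
  [ 1   3   10  -8  5/3 ]
  [ 0   3    9  -6    1 ]
  [ 0  -9  -27  18   -4 ]
R2 := 1/3·R2
  [ 1   3   10  -8  5/3 ]
  [ 0   1    3  -2  1/3 ]
  [ 0  -9  -27  18   -4 ]
R3 := R3 + 9·R2
  [ 1  3  10  -8  5/3 ]
  [ 0  1   3  -2  1/3 ]
  [ 0  0   0   0   -1 ]
R3 := -1·R3
  [ 1  3  10  -8  5/3 ]
  [ 0  1   3  -2  1/3 ]
  [ 0  0   0   0    1 ]
R2 := R2 − 1/3·R3
  [ 1  3  10  -8  5/3 ]
  [ 0  1   3  -2    0 ]
  [ 0  0   0   0    1 ]
R1 := R1 − 5/3·R3
  [ 1  3  10  -8  0 ]
  [ 0  1   3  -2  0 ]
  [ 0  0   0   0  1 ]
R1 := R1 − 3·R2
  [ 1  0  1  -2  0 ]
  [ 0  1  3  -2  0 ]
  [ 0  0  0   0  1 ]

[[1, 0, 1, -2, 0], [0, 1, 3, -2, 0], [0, 0, 0, 0, 1]]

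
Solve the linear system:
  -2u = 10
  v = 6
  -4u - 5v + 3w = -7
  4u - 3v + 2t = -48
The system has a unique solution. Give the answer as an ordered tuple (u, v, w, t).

(-5, 6, 1, -5)

Form the augmented matrix and row-reduce:
  [ -2   0  0  0  |   10 ]
  [  0   1  0  0  |    6 ]
  [ -4  -5  3  0  |   -7 ]
  [  4  -3  0  2  |  -48 ]
R1 -> -1/2·R1
R3 -> R3 + 4·R1
R4 -> R4 − 4·R1
R3 -> R3 + 5·R2
R4 -> R4 + 3·R2
R3 -> 1/3·R3
R4 -> 1/2·R4
Reading off the last column: u = -5, v = 6, w = 1, t = -5.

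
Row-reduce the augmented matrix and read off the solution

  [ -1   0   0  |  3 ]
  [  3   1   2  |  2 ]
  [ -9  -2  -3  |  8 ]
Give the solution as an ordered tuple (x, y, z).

Multiply ρ1 by -1.
Subtract 3 times ρ1 from ρ2.
Add 9 times ρ1 to ρ3.
Add 2 times ρ2 to ρ3.
Subtract 2 times ρ3 from ρ2.
Reading off the last column: x = -3, y = 5, z = 3.

(-3, 5, 3)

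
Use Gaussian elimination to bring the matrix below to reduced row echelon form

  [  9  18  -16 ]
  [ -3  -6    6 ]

[[1, 2, 0], [0, 0, 1]]

r1 := 1/9·r1
r2 := r2 + 3·r1
r2 := 3/2·r2
r1 := r1 + 16/9·r2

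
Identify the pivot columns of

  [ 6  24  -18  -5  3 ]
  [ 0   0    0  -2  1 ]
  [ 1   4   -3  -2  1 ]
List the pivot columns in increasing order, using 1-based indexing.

1, 4, 5

Multiply ρ1 by 1/6.
Subtract ρ1 from ρ3.
Multiply ρ2 by -1/2.
Add 7/6 times ρ2 to ρ3.
Multiply ρ3 by -12.
Add 1/2 times ρ3 to ρ2.
Subtract 1/2 times ρ3 from ρ1.
Add 5/6 times ρ2 to ρ1.
Pivot columns are the columns containing a leading 1.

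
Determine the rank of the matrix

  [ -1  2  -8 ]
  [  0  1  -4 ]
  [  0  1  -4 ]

R1 ← -1·R1
  [ 1  -2   8 ]
  [ 0   1  -4 ]
  [ 0   1  -4 ]
R3 ← R3 − R2
  [ 1  -2   8 ]
  [ 0   1  -4 ]
  [ 0   0   0 ]
R1 ← R1 + 2·R2
  [ 1  0   0 ]
  [ 0  1  -4 ]
  [ 0  0   0 ]
The reduced form has 2 nonzero rows.

rank = 2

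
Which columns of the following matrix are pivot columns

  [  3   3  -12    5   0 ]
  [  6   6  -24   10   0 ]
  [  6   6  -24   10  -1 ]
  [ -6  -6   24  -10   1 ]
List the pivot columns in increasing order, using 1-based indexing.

r1 → 1/3·r1
  [  1   1   -4  5/3   0 ]
  [  6   6  -24   10   0 ]
  [  6   6  -24   10  -1 ]
  [ -6  -6   24  -10   1 ]
r2 → r2 − 6·r1
  [  1   1   -4  5/3   0 ]
  [  0   0    0    0   0 ]
  [  6   6  -24   10  -1 ]
  [ -6  -6   24  -10   1 ]
r3 → r3 − 6·r1
  [  1   1  -4  5/3   0 ]
  [  0   0   0    0   0 ]
  [  0   0   0    0  -1 ]
  [ -6  -6  24  -10   1 ]
r4 → r4 + 6·r1
  [ 1  1  -4  5/3   0 ]
  [ 0  0   0    0   0 ]
  [ 0  0   0    0  -1 ]
  [ 0  0   0    0   1 ]
r2 ↔ r3
  [ 1  1  -4  5/3   0 ]
  [ 0  0   0    0  -1 ]
  [ 0  0   0    0   0 ]
  [ 0  0   0    0   1 ]
r2 → -1·r2
  [ 1  1  -4  5/3  0 ]
  [ 0  0   0    0  1 ]
  [ 0  0   0    0  0 ]
  [ 0  0   0    0  1 ]
r4 → r4 − r2
  [ 1  1  -4  5/3  0 ]
  [ 0  0   0    0  1 ]
  [ 0  0   0    0  0 ]
  [ 0  0   0    0  0 ]
Pivot columns are the columns containing a leading 1.

1, 5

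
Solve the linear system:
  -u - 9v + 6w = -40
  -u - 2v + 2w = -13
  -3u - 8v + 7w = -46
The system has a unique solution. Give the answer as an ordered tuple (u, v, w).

Form the augmented matrix and row-reduce:
  [ -1  -9  6  |  -40 ]
  [ -1  -2  2  |  -13 ]
  [ -3  -8  7  |  -46 ]
R1 := -1·R1
R2 := R2 + R1
R3 := R3 + 3·R1
R2 := 1/7·R2
R3 := R3 − 19·R2
R3 := -7·R3
R2 := R2 + 4/7·R3
R1 := R1 + 6·R3
R1 := R1 − 9·R2
Reading off the last column: u = 1, v = 1, w = -5.

(1, 1, -5)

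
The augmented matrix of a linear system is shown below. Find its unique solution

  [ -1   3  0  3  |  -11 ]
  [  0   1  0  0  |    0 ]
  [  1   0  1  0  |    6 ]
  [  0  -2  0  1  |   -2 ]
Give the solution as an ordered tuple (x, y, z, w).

(5, 0, 1, -2)

Multiply ρ1 by -1.
  [ 1  -3  0  -3  |  11 ]
  [ 0   1  0   0  |   0 ]
  [ 1   0  1   0  |   6 ]
  [ 0  -2  0   1  |  -2 ]
Subtract ρ1 from ρ3.
  [ 1  -3  0  -3  |  11 ]
  [ 0   1  0   0  |   0 ]
  [ 0   3  1   3  |  -5 ]
  [ 0  -2  0   1  |  -2 ]
Subtract 3 times ρ2 from ρ3.
  [ 1  -3  0  -3  |  11 ]
  [ 0   1  0   0  |   0 ]
  [ 0   0  1   3  |  -5 ]
  [ 0  -2  0   1  |  -2 ]
Add 2 times ρ2 to ρ4.
  [ 1  -3  0  -3  |  11 ]
  [ 0   1  0   0  |   0 ]
  [ 0   0  1   3  |  -5 ]
  [ 0   0  0   1  |  -2 ]
Subtract 3 times ρ4 from ρ3.
  [ 1  -3  0  -3  |  11 ]
  [ 0   1  0   0  |   0 ]
  [ 0   0  1   0  |   1 ]
  [ 0   0  0   1  |  -2 ]
Add 3 times ρ4 to ρ1.
  [ 1  -3  0  0  |   5 ]
  [ 0   1  0  0  |   0 ]
  [ 0   0  1  0  |   1 ]
  [ 0   0  0  1  |  -2 ]
Add 3 times ρ2 to ρ1.
  [ 1  0  0  0  |   5 ]
  [ 0  1  0  0  |   0 ]
  [ 0  0  1  0  |   1 ]
  [ 0  0  0  1  |  -2 ]
Reading off the last column: x = 5, y = 0, z = 1, w = -2.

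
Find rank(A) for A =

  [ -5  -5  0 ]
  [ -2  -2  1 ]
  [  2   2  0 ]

rank = 2

ρ1 -> -1/5·ρ1
  [  1   1  0 ]
  [ -2  -2  1 ]
  [  2   2  0 ]
ρ2 -> ρ2 + 2·ρ1
  [ 1  1  0 ]
  [ 0  0  1 ]
  [ 2  2  0 ]
ρ3 -> ρ3 − 2·ρ1
  [ 1  1  0 ]
  [ 0  0  1 ]
  [ 0  0  0 ]
The reduced form has 2 nonzero rows.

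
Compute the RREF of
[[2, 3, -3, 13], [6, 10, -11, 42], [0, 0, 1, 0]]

R1 := 1/2·R1
  [ 1  3/2  -3/2  13/2 ]
  [ 6   10   -11    42 ]
  [ 0    0     1     0 ]
R2 := R2 − 6·R1
  [ 1  3/2  -3/2  13/2 ]
  [ 0    1    -2     3 ]
  [ 0    0     1     0 ]
R2 := R2 + 2·R3
  [ 1  3/2  -3/2  13/2 ]
  [ 0    1     0     3 ]
  [ 0    0     1     0 ]
R1 := R1 + 3/2·R3
  [ 1  3/2  0  13/2 ]
  [ 0    1  0     3 ]
  [ 0    0  1     0 ]
R1 := R1 − 3/2·R2
  [ 1  0  0  2 ]
  [ 0  1  0  3 ]
  [ 0  0  1  0 ]

[[1, 0, 0, 2], [0, 1, 0, 3], [0, 0, 1, 0]]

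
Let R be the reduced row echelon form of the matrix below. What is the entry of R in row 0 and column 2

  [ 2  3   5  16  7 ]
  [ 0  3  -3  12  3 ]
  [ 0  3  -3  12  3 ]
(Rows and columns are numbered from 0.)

Multiply R1 by 1/2.
  [ 1  3/2  5/2   8  7/2 ]
  [ 0    3   -3  12    3 ]
  [ 0    3   -3  12    3 ]
Multiply R2 by 1/3.
  [ 1  3/2  5/2   8  7/2 ]
  [ 0    1   -1   4    1 ]
  [ 0    3   -3  12    3 ]
Subtract 3 times R2 from R3.
  [ 1  3/2  5/2  8  7/2 ]
  [ 0    1   -1  4    1 ]
  [ 0    0    0  0    0 ]
Subtract 3/2 times R2 from R1.
  [ 1  0   4  2  2 ]
  [ 0  1  -1  4  1 ]
  [ 0  0   0  0  0 ]

4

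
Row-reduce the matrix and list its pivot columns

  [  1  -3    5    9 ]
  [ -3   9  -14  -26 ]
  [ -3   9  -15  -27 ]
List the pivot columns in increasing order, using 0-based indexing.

0, 2

r2 ← r2 + 3·r1
  [  1  -3    5    9 ]
  [  0   0    1    1 ]
  [ -3   9  -15  -27 ]
r3 ← r3 + 3·r1
  [ 1  -3  5  9 ]
  [ 0   0  1  1 ]
  [ 0   0  0  0 ]
r1 ← r1 − 5·r2
  [ 1  -3  0  4 ]
  [ 0   0  1  1 ]
  [ 0   0  0  0 ]
Pivot columns are the columns containing a leading 1.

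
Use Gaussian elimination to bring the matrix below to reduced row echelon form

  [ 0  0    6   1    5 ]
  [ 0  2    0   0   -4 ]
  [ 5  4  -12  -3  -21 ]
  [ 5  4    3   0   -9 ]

R1 ↔ R3
  [ 5  4  -12  -3  -21 ]
  [ 0  2    0   0   -4 ]
  [ 0  0    6   1    5 ]
  [ 5  4    3   0   -9 ]
R1 ← 1/5·R1
  [ 1  4/5  -12/5  -3/5  -21/5 ]
  [ 0    2      0     0     -4 ]
  [ 0    0      6     1      5 ]
  [ 5    4      3     0     -9 ]
R4 ← R4 − 5·R1
  [ 1  4/5  -12/5  -3/5  -21/5 ]
  [ 0    2      0     0     -4 ]
  [ 0    0      6     1      5 ]
  [ 0    0     15     3     12 ]
R2 ← 1/2·R2
  [ 1  4/5  -12/5  -3/5  -21/5 ]
  [ 0    1      0     0     -2 ]
  [ 0    0      6     1      5 ]
  [ 0    0     15     3     12 ]
R3 ← 1/6·R3
  [ 1  4/5  -12/5  -3/5  -21/5 ]
  [ 0    1      0     0     -2 ]
  [ 0    0      1   1/6    5/6 ]
  [ 0    0     15     3     12 ]
R4 ← R4 − 15·R3
  [ 1  4/5  -12/5  -3/5  -21/5 ]
  [ 0    1      0     0     -2 ]
  [ 0    0      1   1/6    5/6 ]
  [ 0    0      0   1/2   -1/2 ]
R4 ← 2·R4
  [ 1  4/5  -12/5  -3/5  -21/5 ]
  [ 0    1      0     0     -2 ]
  [ 0    0      1   1/6    5/6 ]
  [ 0    0      0     1     -1 ]
R3 ← R3 − 1/6·R4
  [ 1  4/5  -12/5  -3/5  -21/5 ]
  [ 0    1      0     0     -2 ]
  [ 0    0      1     0      1 ]
  [ 0    0      0     1     -1 ]
R1 ← R1 + 3/5·R4
  [ 1  4/5  -12/5  0  -24/5 ]
  [ 0    1      0  0     -2 ]
  [ 0    0      1  0      1 ]
  [ 0    0      0  1     -1 ]
R1 ← R1 + 12/5·R3
  [ 1  4/5  0  0  -12/5 ]
  [ 0    1  0  0     -2 ]
  [ 0    0  1  0      1 ]
  [ 0    0  0  1     -1 ]
R1 ← R1 − 4/5·R2
  [ 1  0  0  0  -4/5 ]
  [ 0  1  0  0    -2 ]
  [ 0  0  1  0     1 ]
  [ 0  0  0  1    -1 ]

[[1, 0, 0, 0, -4/5], [0, 1, 0, 0, -2], [0, 0, 1, 0, 1], [0, 0, 0, 1, -1]]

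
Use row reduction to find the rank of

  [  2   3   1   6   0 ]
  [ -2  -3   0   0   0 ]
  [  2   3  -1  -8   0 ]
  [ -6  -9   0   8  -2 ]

rank = 4

ρ1 -> 1/2·ρ1
  [  1  3/2  1/2   3   0 ]
  [ -2   -3    0   0   0 ]
  [  2    3   -1  -8   0 ]
  [ -6   -9    0   8  -2 ]
ρ2 -> ρ2 + 2·ρ1
  [  1  3/2  1/2   3   0 ]
  [  0    0    1   6   0 ]
  [  2    3   -1  -8   0 ]
  [ -6   -9    0   8  -2 ]
ρ3 -> ρ3 − 2·ρ1
  [  1  3/2  1/2    3   0 ]
  [  0    0    1    6   0 ]
  [  0    0   -2  -14   0 ]
  [ -6   -9    0    8  -2 ]
ρ4 -> ρ4 + 6·ρ1
  [ 1  3/2  1/2    3   0 ]
  [ 0    0    1    6   0 ]
  [ 0    0   -2  -14   0 ]
  [ 0    0    3   26  -2 ]
ρ3 -> ρ3 + 2·ρ2
  [ 1  3/2  1/2   3   0 ]
  [ 0    0    1   6   0 ]
  [ 0    0    0  -2   0 ]
  [ 0    0    3  26  -2 ]
ρ4 -> ρ4 − 3·ρ2
  [ 1  3/2  1/2   3   0 ]
  [ 0    0    1   6   0 ]
  [ 0    0    0  -2   0 ]
  [ 0    0    0   8  -2 ]
ρ3 -> -1/2·ρ3
  [ 1  3/2  1/2  3   0 ]
  [ 0    0    1  6   0 ]
  [ 0    0    0  1   0 ]
  [ 0    0    0  8  -2 ]
ρ4 -> ρ4 − 8·ρ3
  [ 1  3/2  1/2  3   0 ]
  [ 0    0    1  6   0 ]
  [ 0    0    0  1   0 ]
  [ 0    0    0  0  -2 ]
ρ4 -> -1/2·ρ4
  [ 1  3/2  1/2  3  0 ]
  [ 0    0    1  6  0 ]
  [ 0    0    0  1  0 ]
  [ 0    0    0  0  1 ]
ρ2 -> ρ2 − 6·ρ3
  [ 1  3/2  1/2  3  0 ]
  [ 0    0    1  0  0 ]
  [ 0    0    0  1  0 ]
  [ 0    0    0  0  1 ]
ρ1 -> ρ1 − 3·ρ3
  [ 1  3/2  1/2  0  0 ]
  [ 0    0    1  0  0 ]
  [ 0    0    0  1  0 ]
  [ 0    0    0  0  1 ]
ρ1 -> ρ1 − 1/2·ρ2
  [ 1  3/2  0  0  0 ]
  [ 0    0  1  0  0 ]
  [ 0    0  0  1  0 ]
  [ 0    0  0  0  1 ]
The reduced form has 4 nonzero rows.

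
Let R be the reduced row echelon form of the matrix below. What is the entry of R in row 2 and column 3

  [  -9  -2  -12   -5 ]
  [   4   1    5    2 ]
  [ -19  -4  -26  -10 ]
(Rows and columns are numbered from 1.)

-3

ρ1 → -1/9·ρ1
ρ2 → ρ2 − 4·ρ1
ρ3 → ρ3 + 19·ρ1
ρ2 → 9·ρ2
ρ3 → ρ3 − 2/9·ρ2
ρ2 → ρ2 + 2·ρ3
ρ1 → ρ1 − 5/9·ρ3
ρ1 → ρ1 − 2/9·ρ2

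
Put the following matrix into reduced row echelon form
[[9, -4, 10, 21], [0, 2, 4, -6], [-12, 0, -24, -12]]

[[1, 0, 2, 1], [0, 1, 2, -3], [0, 0, 0, 0]]

R1 -> 1/9·R1
  [   1  -4/9  10/9  7/3 ]
  [   0     2     4   -6 ]
  [ -12     0   -24  -12 ]
R3 -> R3 + 12·R1
  [ 1   -4/9   10/9  7/3 ]
  [ 0      2      4   -6 ]
  [ 0  -16/3  -32/3   16 ]
R2 -> 1/2·R2
  [ 1   -4/9   10/9  7/3 ]
  [ 0      1      2   -3 ]
  [ 0  -16/3  -32/3   16 ]
R3 -> R3 + 16/3·R2
  [ 1  -4/9  10/9  7/3 ]
  [ 0     1     2   -3 ]
  [ 0     0     0    0 ]
R1 -> R1 + 4/9·R2
  [ 1  0  2   1 ]
  [ 0  1  2  -3 ]
  [ 0  0  0   0 ]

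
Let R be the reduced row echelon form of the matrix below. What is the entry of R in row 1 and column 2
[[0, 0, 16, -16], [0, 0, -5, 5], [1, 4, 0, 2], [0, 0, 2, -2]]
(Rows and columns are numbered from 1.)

4

R1 <-> R3
  [ 1  4   0    2 ]
  [ 0  0  -5    5 ]
  [ 0  0  16  -16 ]
  [ 0  0   2   -2 ]
R2 ← -1/5·R2
  [ 1  4   0    2 ]
  [ 0  0   1   -1 ]
  [ 0  0  16  -16 ]
  [ 0  0   2   -2 ]
R3 ← R3 − 16·R2
  [ 1  4  0   2 ]
  [ 0  0  1  -1 ]
  [ 0  0  0   0 ]
  [ 0  0  2  -2 ]
R4 ← R4 − 2·R2
  [ 1  4  0   2 ]
  [ 0  0  1  -1 ]
  [ 0  0  0   0 ]
  [ 0  0  0   0 ]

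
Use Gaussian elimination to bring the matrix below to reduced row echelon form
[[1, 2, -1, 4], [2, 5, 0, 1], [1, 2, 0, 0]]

[[1, 0, 0, -2], [0, 1, 0, 1], [0, 0, 1, -4]]

R2 := R2 − 2·R1
  [ 1  2  -1   4 ]
  [ 0  1   2  -7 ]
  [ 1  2   0   0 ]
R3 := R3 − R1
  [ 1  2  -1   4 ]
  [ 0  1   2  -7 ]
  [ 0  0   1  -4 ]
R2 := R2 − 2·R3
  [ 1  2  -1   4 ]
  [ 0  1   0   1 ]
  [ 0  0   1  -4 ]
R1 := R1 + R3
  [ 1  2  0   0 ]
  [ 0  1  0   1 ]
  [ 0  0  1  -4 ]
R1 := R1 − 2·R2
  [ 1  0  0  -2 ]
  [ 0  1  0   1 ]
  [ 0  0  1  -4 ]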